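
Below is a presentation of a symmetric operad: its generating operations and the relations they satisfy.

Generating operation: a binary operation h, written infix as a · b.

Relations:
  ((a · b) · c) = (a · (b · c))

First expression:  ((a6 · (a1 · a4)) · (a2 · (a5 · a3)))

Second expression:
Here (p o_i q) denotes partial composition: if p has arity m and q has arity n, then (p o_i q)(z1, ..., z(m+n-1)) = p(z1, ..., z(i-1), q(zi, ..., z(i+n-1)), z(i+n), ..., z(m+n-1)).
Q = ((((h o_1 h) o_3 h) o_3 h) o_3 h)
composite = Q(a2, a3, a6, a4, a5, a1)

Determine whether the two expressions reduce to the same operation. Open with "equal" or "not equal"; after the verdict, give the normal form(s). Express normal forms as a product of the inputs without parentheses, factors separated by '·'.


not equal — first a6 · a1 · a4 · a2 · a5 · a3, second a2 · a3 · a6 · a4 · a5 · a1

The first expression, normalized: a6 · a1 · a4 · a2 · a5 · a3
The second expression, normalized: a2 · a3 · a6 · a4 · a5 · a1
They disagree, so not equal.


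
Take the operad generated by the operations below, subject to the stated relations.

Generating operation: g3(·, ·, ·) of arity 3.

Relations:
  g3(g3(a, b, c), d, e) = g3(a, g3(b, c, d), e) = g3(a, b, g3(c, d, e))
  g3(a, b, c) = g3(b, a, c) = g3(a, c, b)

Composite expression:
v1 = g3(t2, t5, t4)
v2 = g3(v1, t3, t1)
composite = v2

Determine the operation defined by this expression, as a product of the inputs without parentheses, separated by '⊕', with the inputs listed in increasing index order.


t1 ⊕ t2 ⊕ t3 ⊕ t4 ⊕ t5

With g3 associative and commutative, the t-input set is all that matters.
g3(t2, t5, t4) linearizes to t2 ⊕ t5 ⊕ t4
g3(g3(t2, t5, t4), t3, t1) linearizes to t2 ⊕ t5 ⊕ t4 ⊕ t3 ⊕ t1
sorting the factors by input index: t1 ⊕ t2 ⊕ t3 ⊕ t4 ⊕ t5


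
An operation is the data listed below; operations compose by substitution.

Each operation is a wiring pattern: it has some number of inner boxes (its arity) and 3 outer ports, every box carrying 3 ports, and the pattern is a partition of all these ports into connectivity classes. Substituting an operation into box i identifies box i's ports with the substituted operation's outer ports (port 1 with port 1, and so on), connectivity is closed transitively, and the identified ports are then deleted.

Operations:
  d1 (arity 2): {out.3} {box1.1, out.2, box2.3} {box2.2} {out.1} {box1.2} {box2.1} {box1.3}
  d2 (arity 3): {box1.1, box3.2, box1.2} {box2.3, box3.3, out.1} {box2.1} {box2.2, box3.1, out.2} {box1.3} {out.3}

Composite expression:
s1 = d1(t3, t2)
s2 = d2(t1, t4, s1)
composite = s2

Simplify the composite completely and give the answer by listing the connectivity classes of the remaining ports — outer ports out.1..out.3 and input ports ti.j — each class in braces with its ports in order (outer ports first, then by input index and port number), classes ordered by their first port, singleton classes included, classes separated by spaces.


{out.1, t4.3} {out.2, t4.2} {out.3} {t1.1, t1.2, t2.3, t3.1} {t1.3} {t2.1} {t2.2} {t3.2} {t3.3} {t4.1}

Two ports join when wires chain via d2-identified ports.
stage d1: inputs (t3, t2), connectivity {out.1} {out.2, t2.3, t3.1} {out.3} {t2.1} {t2.2} {t3.2} {t3.3}, out.j its boundary
stage d2: inputs (t1, t4, t3, t2), connectivity {out.1, t4.3} {out.2, t4.2} {out.3} {t1.1, t1.2, t2.3, t3.1} {t1.3} {t2.1} {t2.2} {t3.2} {t3.3} {t4.1}, out.j its boundary


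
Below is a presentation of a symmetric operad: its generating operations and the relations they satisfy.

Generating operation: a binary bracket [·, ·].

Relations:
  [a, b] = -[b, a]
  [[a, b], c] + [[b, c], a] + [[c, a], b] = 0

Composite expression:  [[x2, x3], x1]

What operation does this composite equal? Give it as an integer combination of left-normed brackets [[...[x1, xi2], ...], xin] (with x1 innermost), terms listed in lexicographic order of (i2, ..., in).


-[[x1, x2], x3] + [[x1, x3], x2]

In the tensor algebra, words opening x1 carry the x1-anchored form.
Composite bracket: [[x2, x3], x1]
Expanding via [a, b] = ab - ba: 4 signed words (2^2 = 4).
Words beginning with x1 determine it all:
  sign of x1x2x3 is -1, so it contributes -[[x1, x2], x3]
  sign of x1x3x2 is +1, so it contributes +[[x1, x3], x2]


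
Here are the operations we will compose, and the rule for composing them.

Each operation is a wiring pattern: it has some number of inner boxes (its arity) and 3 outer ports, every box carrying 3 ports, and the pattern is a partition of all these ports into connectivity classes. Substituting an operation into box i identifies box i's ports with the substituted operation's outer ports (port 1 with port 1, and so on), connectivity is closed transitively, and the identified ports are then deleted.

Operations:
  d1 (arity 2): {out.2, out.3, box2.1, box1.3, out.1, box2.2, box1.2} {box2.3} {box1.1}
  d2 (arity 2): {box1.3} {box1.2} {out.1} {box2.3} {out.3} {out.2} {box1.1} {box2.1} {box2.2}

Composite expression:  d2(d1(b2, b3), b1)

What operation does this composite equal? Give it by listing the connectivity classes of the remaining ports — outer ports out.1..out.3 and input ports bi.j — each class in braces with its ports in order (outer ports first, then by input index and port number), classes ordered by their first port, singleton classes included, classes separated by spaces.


Connectivity passes through glued d2-boundaries; trace each wire chain.
after d1, the pattern on (b2, b3) reads {out.1, out.2, out.3, b2.2, b2.3, b3.1, b3.2} {b2.1} {b3.3} (out.j = its outer ports)
after d2, the pattern on (b2, b3, b1) reads {out.1} {out.2} {out.3} {b1.1} {b1.2} {b1.3} {b2.1} {b2.2, b2.3, b3.1, b3.2} {b3.3} (out.j = its outer ports)

{out.1} {out.2} {out.3} {b1.1} {b1.2} {b1.3} {b2.1} {b2.2, b2.3, b3.1, b3.2} {b3.3}


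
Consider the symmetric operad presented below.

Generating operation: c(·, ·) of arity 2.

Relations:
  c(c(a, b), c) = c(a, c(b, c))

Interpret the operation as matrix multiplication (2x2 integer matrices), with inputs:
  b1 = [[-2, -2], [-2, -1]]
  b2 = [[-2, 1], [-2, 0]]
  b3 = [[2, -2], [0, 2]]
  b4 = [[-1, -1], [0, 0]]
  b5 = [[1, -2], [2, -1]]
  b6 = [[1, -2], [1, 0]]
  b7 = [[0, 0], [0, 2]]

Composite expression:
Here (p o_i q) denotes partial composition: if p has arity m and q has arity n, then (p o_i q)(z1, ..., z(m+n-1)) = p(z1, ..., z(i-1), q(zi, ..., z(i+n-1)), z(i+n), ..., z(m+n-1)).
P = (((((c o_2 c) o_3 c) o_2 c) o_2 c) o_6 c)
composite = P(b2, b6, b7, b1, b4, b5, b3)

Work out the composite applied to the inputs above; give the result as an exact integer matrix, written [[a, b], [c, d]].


c(b6, b7) = [[0, -4], [0, 0]]
c(c(b6, b7), b1) = [[8, 4], [0, 0]]
c(b5, b3) = [[2, -6], [4, -6]]
c(b4, c(b5, b3)) = [[-6, 12], [0, 0]]
c(c(c(b6, b7), b1), c(b4, c(b5, b3))) = [[-48, 96], [0, 0]]
c(b2, c(c(c(b6, b7), b1), c(b4, c(b5, b3)))) = [[96, -192], [96, -192]]

[[96, -192], [96, -192]]


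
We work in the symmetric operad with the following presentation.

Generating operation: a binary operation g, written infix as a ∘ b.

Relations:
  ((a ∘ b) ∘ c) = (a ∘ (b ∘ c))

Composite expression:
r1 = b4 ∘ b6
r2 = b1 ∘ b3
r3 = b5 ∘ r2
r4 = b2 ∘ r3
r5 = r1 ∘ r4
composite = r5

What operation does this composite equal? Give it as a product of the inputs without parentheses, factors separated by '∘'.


b4 ∘ b6 ∘ b2 ∘ b5 ∘ b1 ∘ b3


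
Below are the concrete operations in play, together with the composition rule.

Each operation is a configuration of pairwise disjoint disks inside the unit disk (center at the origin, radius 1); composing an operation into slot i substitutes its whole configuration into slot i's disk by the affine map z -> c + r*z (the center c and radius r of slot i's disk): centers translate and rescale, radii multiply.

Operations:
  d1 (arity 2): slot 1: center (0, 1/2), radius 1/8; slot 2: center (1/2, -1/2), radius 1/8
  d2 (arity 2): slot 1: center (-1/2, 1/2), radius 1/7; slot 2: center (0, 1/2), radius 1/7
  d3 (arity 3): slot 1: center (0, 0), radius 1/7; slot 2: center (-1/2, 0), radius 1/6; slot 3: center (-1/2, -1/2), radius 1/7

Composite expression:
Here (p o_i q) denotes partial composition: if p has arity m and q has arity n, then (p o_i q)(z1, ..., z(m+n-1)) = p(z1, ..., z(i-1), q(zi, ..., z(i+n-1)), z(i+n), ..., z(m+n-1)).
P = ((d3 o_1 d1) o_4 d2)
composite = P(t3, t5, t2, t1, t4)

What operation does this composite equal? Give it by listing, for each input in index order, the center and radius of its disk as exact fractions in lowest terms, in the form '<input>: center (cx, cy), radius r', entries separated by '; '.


t1: center (-4/7, -3/7), radius 1/49; t2: center (-1/2, 0), radius 1/6; t3: center (0, 1/14), radius 1/56; t4: center (-1/2, -3/7), radius 1/49; t5: center (1/14, -1/14), radius 1/56

Only the slot chain above each t matters under d3; compose those maps.
input t3: applying the 2 nested substitutions gives center (0, 1/14), radius 1/56
input t5: applying the 2 nested substitutions gives center (1/14, -1/14), radius 1/56
input t2: applying the 1 nested substitution gives center (-1/2, 0), radius 1/6
input t1: applying the 2 nested substitutions gives center (-4/7, -3/7), radius 1/49
input t4: applying the 2 nested substitutions gives center (-1/2, -3/7), radius 1/49


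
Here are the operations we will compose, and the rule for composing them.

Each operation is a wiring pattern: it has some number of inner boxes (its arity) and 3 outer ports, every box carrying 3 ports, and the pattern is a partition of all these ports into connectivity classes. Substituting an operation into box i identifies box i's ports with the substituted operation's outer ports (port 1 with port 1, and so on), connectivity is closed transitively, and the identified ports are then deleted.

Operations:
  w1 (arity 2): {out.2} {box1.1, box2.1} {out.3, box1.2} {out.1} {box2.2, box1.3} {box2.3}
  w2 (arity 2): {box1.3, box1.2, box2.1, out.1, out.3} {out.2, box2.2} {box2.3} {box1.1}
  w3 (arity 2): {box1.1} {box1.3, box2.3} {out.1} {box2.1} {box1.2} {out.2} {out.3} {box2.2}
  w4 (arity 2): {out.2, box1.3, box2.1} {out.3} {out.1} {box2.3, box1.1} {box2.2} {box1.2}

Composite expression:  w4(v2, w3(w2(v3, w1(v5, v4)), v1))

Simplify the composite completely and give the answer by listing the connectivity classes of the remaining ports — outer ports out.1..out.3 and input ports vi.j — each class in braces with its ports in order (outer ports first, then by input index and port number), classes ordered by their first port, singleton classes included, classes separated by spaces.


{out.1} {out.2, v2.3} {out.3} {v1.1} {v1.2} {v1.3, v3.2, v3.3} {v2.1} {v2.2} {v3.1} {v4.1, v5.1} {v4.2, v5.3} {v4.3} {v5.2}

After gluing at w4, chains via deleted ports link the v-ports.
after w1, the pattern on (v5, v4) reads {out.1} {out.2} {out.3, v5.2} {v4.1, v5.1} {v4.2, v5.3} {v4.3} (out.j = its outer ports)
after w2, the pattern on (v3, v5, v4) reads {out.1, out.3, v3.2, v3.3} {out.2} {v3.1} {v4.1, v5.1} {v4.2, v5.3} {v4.3} {v5.2} (out.j = its outer ports)
after w3, the pattern on (v3, v5, v4, v1) reads {out.1} {out.2} {out.3} {v1.1} {v1.2} {v1.3, v3.2, v3.3} {v3.1} {v4.1, v5.1} {v4.2, v5.3} {v4.3} {v5.2} (out.j = its outer ports)
after w4, the pattern on (v2, v3, v5, v4, v1) reads {out.1} {out.2, v2.3} {out.3} {v1.1} {v1.2} {v1.3, v3.2, v3.3} {v2.1} {v2.2} {v3.1} {v4.1, v5.1} {v4.2, v5.3} {v4.3} {v5.2} (out.j = its outer ports)


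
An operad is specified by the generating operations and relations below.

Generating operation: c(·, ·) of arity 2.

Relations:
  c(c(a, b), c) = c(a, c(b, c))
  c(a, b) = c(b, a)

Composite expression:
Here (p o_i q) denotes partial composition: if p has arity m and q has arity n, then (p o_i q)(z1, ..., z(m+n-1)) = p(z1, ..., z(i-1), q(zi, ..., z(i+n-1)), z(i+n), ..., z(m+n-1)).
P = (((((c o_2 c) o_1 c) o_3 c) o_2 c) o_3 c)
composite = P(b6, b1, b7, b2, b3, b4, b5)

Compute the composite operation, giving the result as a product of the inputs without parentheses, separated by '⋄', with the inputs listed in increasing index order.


b1 ⋄ b2 ⋄ b3 ⋄ b4 ⋄ b5 ⋄ b6 ⋄ b7


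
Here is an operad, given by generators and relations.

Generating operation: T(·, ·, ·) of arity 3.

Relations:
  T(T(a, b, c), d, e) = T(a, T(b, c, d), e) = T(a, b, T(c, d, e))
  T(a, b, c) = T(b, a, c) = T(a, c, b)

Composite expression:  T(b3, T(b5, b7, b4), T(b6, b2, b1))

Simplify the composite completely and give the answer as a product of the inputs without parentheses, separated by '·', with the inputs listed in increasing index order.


b1 · b2 · b3 · b4 · b5 · b6 · b7

Shape and order are irrelevant to T; the b-input set decides.
T(b5, b7, b4) flattens to b5 · b7 · b4
T(b6, b2, b1) flattens to b6 · b2 · b1
T(b3, T(b5, b7, b4), T(b6, b2, b1)) flattens to b3 · b5 · b7 · b4 · b6 · b2 · b1
commutativity sorts the factors: b1 · b2 · b3 · b4 · b5 · b6 · b7


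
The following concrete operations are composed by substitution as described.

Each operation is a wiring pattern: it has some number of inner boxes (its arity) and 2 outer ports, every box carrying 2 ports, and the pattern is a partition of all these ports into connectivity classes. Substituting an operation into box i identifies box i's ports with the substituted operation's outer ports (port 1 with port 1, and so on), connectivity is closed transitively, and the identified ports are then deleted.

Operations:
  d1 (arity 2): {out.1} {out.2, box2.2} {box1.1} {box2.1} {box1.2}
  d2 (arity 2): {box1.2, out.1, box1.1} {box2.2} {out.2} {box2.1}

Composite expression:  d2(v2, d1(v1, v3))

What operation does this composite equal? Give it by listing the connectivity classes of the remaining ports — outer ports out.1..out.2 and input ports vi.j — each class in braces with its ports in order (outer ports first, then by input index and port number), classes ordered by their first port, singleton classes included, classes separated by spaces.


{out.1, v2.1, v2.2} {out.2} {v1.1} {v1.2} {v3.1} {v3.2}

After gluing at d2, chains via deleted ports link the v-ports.
stage d1: inputs (v1, v3), connectivity {out.1} {out.2, v3.2} {v1.1} {v1.2} {v3.1}, out.j its boundary
stage d2: inputs (v2, v1, v3), connectivity {out.1, v2.1, v2.2} {out.2} {v1.1} {v1.2} {v3.1} {v3.2}, out.j its boundary


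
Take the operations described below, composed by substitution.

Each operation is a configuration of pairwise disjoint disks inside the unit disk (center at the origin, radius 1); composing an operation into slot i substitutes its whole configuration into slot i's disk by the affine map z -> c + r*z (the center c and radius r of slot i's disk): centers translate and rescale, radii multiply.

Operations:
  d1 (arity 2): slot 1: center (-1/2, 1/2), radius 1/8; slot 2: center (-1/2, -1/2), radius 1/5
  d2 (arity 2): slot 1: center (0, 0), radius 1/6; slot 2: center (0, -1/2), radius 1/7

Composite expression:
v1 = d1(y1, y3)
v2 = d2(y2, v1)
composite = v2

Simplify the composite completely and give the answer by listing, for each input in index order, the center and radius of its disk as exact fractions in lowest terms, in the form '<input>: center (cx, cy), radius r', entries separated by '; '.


y1: center (-1/14, -3/7), radius 1/56; y2: center (0, 0), radius 1/6; y3: center (-1/14, -4/7), radius 1/35

Follow each y-input down from d2: c' goes to c + r*c', radius to r*r'.
tracing y2 down its 1-map path: center (0, 0), radius 1/6
tracing y1 down its 2-map path: center (-1/14, -3/7), radius 1/56
tracing y3 down its 2-map path: center (-1/14, -4/7), radius 1/35


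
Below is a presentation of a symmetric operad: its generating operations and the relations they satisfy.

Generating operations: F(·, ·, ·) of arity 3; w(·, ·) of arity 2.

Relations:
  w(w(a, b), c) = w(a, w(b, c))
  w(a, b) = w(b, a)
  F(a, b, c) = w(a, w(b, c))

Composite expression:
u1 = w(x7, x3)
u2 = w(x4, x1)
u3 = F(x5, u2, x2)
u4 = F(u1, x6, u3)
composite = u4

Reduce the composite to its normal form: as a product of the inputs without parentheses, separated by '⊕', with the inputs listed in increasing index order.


With F associative and commutative, the x-input set is all that matters.
w(x7, x3) reduces to x7 ⊕ x3
w(x4, x1) reduces to x4 ⊕ x1
F(x5, w(x4, x1), x2) reduces to x5 ⊕ x4 ⊕ x1 ⊕ x2
F(w(x7, x3), x6, F(x5, w(x4, x1), x2)) reduces to x7 ⊕ x3 ⊕ x6 ⊕ x5 ⊕ x4 ⊕ x1 ⊕ x2
sorting the factors by input index: x1 ⊕ x2 ⊕ x3 ⊕ x4 ⊕ x5 ⊕ x6 ⊕ x7

x1 ⊕ x2 ⊕ x3 ⊕ x4 ⊕ x5 ⊕ x6 ⊕ x7


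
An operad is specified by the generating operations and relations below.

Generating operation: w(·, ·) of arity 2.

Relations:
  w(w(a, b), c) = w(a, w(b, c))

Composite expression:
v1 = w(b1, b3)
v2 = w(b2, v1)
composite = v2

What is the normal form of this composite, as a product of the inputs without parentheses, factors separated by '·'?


Under associativity of w, the answer is the b's in reading order.
w(b1, b3) reduces to b1 · b3
w(b2, w(b1, b3)) reduces to b2 · b1 · b3

b2 · b1 · b3


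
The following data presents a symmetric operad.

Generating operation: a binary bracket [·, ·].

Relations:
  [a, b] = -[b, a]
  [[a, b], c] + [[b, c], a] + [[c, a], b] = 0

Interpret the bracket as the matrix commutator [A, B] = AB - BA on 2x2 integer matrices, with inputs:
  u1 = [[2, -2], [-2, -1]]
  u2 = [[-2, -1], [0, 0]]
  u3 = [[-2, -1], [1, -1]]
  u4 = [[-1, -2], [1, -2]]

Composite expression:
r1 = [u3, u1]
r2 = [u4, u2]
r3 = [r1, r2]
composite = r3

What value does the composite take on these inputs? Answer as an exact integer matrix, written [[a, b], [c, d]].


[[-5, -50], [18, 5]]

[u3, u1] = [[4, 5], [1, -4]]
[u4, u2] = [[1, -5], [-2, -1]]
[[u3, u1], [u4, u2]] = [[-5, -50], [18, 5]]


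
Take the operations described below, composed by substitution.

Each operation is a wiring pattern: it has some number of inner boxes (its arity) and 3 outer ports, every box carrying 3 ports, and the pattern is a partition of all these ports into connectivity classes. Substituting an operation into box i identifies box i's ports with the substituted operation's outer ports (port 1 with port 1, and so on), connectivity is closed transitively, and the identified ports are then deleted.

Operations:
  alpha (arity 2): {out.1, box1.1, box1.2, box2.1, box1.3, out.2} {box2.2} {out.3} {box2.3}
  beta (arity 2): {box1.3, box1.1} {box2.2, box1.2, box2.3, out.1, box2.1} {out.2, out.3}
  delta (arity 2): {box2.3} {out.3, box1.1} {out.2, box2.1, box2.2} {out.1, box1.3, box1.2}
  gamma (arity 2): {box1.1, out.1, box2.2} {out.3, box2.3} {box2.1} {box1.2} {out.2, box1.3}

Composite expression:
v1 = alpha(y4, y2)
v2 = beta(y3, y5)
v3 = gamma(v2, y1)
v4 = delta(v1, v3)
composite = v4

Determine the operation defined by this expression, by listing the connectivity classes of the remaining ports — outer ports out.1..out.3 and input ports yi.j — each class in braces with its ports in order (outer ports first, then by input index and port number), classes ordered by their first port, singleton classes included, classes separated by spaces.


{out.1, out.3, y2.1, y4.1, y4.2, y4.3} {out.2, y1.2, y3.2, y5.1, y5.2, y5.3} {y1.1} {y1.3} {y2.2} {y2.3} {y3.1, y3.3}

Treat the ports identified at delta as solder joints: merge, then drop.
composing alpha on (y4, y2), with out.j its own outer ports: {out.1, out.2, y2.1, y4.1, y4.2, y4.3} {out.3} {y2.2} {y2.3}
composing beta on (y3, y5), with out.j its own outer ports: {out.1, y3.2, y5.1, y5.2, y5.3} {out.2, out.3} {y3.1, y3.3}
composing gamma on (y3, y5, y1), with out.j its own outer ports: {out.1, y1.2, y3.2, y5.1, y5.2, y5.3} {out.2} {out.3, y1.3} {y1.1} {y3.1, y3.3}
composing delta on (y4, y2, y3, y5, y1), with out.j its own outer ports: {out.1, out.3, y2.1, y4.1, y4.2, y4.3} {out.2, y1.2, y3.2, y5.1, y5.2, y5.3} {y1.1} {y1.3} {y2.2} {y2.3} {y3.1, y3.3}


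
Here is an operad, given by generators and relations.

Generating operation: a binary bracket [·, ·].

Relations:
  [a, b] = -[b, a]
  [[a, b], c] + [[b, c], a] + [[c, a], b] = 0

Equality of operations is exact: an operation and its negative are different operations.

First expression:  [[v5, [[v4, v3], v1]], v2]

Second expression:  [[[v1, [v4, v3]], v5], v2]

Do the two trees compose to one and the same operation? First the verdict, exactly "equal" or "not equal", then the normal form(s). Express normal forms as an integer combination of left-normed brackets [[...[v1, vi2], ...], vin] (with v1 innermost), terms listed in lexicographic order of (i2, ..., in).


In normal form, the first expression is -[[[[v1, v3], v4], v5], v2] + [[[[v1, v4], v3], v5], v2]
In normal form, the second expression is -[[[[v1, v3], v4], v5], v2] + [[[[v1, v4], v3], v5], v2]
The forms coincide; equal.

equal: each reduces to -[[[[v1, v3], v4], v5], v2] + [[[[v1, v4], v3], v5], v2]


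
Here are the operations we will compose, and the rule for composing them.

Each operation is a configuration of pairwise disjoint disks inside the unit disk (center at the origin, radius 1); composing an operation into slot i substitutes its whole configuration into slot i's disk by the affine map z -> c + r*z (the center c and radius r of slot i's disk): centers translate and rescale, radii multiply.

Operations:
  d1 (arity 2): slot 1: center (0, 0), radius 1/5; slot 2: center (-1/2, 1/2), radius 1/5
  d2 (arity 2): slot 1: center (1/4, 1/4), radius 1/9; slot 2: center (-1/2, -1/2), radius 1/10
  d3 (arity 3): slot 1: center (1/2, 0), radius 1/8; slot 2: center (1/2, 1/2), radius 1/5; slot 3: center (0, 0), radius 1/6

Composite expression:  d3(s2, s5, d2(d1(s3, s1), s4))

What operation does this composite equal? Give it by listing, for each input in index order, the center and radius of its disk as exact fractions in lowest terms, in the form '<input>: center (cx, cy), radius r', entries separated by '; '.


s1: center (7/216, 11/216), radius 1/270; s2: center (1/2, 0), radius 1/8; s3: center (1/24, 1/24), radius 1/270; s4: center (-1/12, -1/12), radius 1/60; s5: center (1/2, 1/2), radius 1/5

Nesting under d3 composes maps z -> c + r*z down each s-path.
for s2, the 1-step affine chain lands on center (1/2, 0), radius 1/8
for s5, the 1-step affine chain lands on center (1/2, 1/2), radius 1/5
for s3, the 3-step affine chain lands on center (1/24, 1/24), radius 1/270
for s1, the 3-step affine chain lands on center (7/216, 11/216), radius 1/270
for s4, the 2-step affine chain lands on center (-1/12, -1/12), radius 1/60


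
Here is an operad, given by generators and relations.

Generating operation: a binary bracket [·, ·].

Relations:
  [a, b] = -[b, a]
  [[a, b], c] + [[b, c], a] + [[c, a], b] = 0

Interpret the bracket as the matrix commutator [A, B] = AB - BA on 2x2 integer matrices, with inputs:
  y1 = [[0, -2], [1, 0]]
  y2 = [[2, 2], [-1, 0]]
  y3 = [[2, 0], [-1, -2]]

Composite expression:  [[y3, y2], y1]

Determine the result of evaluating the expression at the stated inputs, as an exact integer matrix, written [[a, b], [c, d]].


[y3, y2] = [[2, 8], [2, -2]]
[[y3, y2], y1] = [[12, -8], [-4, -12]]

[[12, -8], [-4, -12]]


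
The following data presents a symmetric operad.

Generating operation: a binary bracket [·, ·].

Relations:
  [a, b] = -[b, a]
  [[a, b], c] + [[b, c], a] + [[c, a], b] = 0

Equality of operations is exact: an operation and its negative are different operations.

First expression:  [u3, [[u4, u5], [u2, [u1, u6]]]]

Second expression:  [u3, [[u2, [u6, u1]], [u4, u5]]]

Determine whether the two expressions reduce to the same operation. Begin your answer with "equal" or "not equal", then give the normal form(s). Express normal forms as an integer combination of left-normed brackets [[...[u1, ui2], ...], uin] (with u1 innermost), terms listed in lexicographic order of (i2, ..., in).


The first expression reduces to -[[[[[u1, u6], u2], u4], u5], u3] + [[[[[u1, u6], u2], u5], u4], u3]
The second expression reduces to -[[[[[u1, u6], u2], u4], u5], u3] + [[[[[u1, u6], u2], u5], u4], u3]
One common form — equal.

equal; both compose to -[[[[[u1, u6], u2], u4], u5], u3] + [[[[[u1, u6], u2], u5], u4], u3]


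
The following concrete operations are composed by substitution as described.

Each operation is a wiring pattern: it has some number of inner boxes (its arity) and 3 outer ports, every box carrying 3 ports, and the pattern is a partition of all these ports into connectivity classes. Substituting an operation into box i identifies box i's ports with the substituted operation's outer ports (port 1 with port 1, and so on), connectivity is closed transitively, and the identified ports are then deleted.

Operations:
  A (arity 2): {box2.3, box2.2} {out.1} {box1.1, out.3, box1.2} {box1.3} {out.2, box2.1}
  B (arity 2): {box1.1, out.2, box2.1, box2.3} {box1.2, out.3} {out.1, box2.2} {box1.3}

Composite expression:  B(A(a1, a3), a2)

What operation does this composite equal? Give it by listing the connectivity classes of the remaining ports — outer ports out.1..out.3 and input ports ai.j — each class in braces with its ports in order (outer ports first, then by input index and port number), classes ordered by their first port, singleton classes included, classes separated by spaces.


{out.1, a2.2} {out.2, a2.1, a2.3} {out.3, a3.1} {a1.1, a1.2} {a1.3} {a3.2, a3.3}

After gluing at B, chains via deleted ports link the a-ports.
composing A on (a1, a3), with out.j its own outer ports: {out.1} {out.2, a3.1} {out.3, a1.1, a1.2} {a1.3} {a3.2, a3.3}
composing B on (a1, a3, a2), with out.j its own outer ports: {out.1, a2.2} {out.2, a2.1, a2.3} {out.3, a3.1} {a1.1, a1.2} {a1.3} {a3.2, a3.3}


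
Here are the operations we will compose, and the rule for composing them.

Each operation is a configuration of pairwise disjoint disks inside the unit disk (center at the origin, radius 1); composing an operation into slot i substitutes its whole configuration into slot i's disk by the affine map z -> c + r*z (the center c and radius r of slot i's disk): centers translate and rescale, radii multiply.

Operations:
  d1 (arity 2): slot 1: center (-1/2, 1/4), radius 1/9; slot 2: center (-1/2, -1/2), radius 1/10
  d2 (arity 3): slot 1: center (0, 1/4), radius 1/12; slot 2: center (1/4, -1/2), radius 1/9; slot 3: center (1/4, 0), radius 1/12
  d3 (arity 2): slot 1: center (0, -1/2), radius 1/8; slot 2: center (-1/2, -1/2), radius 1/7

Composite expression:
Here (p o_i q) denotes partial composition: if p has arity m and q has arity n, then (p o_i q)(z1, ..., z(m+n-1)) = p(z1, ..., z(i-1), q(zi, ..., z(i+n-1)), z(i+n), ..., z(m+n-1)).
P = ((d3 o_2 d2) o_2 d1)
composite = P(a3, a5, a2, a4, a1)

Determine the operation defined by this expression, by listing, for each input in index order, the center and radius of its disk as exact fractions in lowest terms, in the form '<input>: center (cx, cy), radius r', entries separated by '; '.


a1: center (-13/28, -1/2), radius 1/84; a2: center (-85/168, -79/168), radius 1/840; a3: center (0, -1/2), radius 1/8; a4: center (-13/28, -4/7), radius 1/63; a5: center (-85/168, -155/336), radius 1/756


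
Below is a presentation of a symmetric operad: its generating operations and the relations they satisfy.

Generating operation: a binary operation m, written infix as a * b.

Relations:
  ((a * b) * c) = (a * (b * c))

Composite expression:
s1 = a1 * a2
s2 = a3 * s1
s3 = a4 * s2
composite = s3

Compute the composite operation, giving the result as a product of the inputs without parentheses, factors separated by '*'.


a4 * a3 * a1 * a2

Associativity of m dissolves the nesting; only the a-input order survives.
(a1 * a2) collapses to a1 * a2
(a3 * (a1 * a2)) collapses to a3 * a1 * a2
(a4 * (a3 * (a1 * a2))) collapses to a4 * a3 * a1 * a2


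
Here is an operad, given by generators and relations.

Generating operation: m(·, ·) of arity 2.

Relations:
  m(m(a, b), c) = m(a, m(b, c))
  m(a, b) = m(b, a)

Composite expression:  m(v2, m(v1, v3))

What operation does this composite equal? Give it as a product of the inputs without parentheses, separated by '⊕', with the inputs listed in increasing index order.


v1 ⊕ v2 ⊕ v3


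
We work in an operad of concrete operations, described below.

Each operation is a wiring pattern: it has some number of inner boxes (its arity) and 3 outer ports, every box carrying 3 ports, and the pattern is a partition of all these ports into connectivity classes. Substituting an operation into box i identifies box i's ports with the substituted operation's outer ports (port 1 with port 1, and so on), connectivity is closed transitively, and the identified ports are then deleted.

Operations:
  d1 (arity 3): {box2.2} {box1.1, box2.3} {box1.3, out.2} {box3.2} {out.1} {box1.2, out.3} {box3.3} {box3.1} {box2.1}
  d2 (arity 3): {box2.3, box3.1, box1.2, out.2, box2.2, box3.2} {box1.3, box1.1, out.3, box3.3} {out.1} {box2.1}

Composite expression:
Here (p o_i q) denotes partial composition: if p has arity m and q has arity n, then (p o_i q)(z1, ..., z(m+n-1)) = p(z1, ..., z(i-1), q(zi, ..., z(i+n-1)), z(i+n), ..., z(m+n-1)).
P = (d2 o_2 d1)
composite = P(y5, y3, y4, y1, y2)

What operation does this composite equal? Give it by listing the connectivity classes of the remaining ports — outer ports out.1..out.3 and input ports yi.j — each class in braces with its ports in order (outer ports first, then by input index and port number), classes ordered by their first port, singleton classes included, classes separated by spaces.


Substituting into d2 glues patterns; closure does the rest.
the subtree at d1 composes to {out.1} {out.2, y3.3} {out.3, y3.2} {y1.1} {y1.2} {y1.3} {y3.1, y4.3} {y4.1} {y4.2} on (y3, y4, y1); out.j = own outer ports
the subtree at d2 composes to {out.1} {out.2, y2.1, y2.2, y3.2, y3.3, y5.2} {out.3, y2.3, y5.1, y5.3} {y1.1} {y1.2} {y1.3} {y3.1, y4.3} {y4.1} {y4.2} on (y5, y3, y4, y1, y2); out.j = own outer ports

{out.1} {out.2, y2.1, y2.2, y3.2, y3.3, y5.2} {out.3, y2.3, y5.1, y5.3} {y1.1} {y1.2} {y1.3} {y3.1, y4.3} {y4.1} {y4.2}


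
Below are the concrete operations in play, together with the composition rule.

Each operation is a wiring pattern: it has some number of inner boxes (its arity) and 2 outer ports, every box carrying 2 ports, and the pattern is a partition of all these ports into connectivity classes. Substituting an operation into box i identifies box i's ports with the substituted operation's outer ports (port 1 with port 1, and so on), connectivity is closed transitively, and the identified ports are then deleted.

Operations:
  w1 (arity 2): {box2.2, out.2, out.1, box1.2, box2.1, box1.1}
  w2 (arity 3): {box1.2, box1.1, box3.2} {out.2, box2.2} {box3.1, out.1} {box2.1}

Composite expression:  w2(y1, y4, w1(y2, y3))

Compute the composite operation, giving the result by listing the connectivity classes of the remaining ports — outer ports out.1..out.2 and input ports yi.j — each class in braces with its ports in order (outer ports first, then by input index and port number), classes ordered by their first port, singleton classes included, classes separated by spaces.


{out.1, y1.1, y1.2, y2.1, y2.2, y3.1, y3.2} {out.2, y4.2} {y4.1}

Treat the ports identified at w2 as solder joints: merge, then drop.
the subtree at w1 composes to {out.1, out.2, y2.1, y2.2, y3.1, y3.2} on (y2, y3); out.j = own outer ports
the subtree at w2 composes to {out.1, y1.1, y1.2, y2.1, y2.2, y3.1, y3.2} {out.2, y4.2} {y4.1} on (y1, y4, y2, y3); out.j = own outer ports


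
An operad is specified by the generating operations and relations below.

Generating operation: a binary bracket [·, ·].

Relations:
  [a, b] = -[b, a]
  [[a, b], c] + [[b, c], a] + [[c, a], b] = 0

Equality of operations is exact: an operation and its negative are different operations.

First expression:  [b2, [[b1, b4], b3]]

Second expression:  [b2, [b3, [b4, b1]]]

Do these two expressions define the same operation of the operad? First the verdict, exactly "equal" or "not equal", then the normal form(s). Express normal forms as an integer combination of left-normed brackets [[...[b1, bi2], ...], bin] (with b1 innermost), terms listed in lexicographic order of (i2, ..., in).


equal; both compose to -[[[b1, b4], b3], b2]


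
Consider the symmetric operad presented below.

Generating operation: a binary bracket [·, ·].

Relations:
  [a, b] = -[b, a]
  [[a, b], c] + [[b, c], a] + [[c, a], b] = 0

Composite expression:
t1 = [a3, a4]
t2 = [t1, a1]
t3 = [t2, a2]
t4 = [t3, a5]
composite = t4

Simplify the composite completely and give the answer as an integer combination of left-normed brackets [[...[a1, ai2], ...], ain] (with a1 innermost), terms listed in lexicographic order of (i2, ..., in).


-[[[[a1, a3], a4], a2], a5] + [[[[a1, a4], a3], a2], a5]

A multilinear Lie element is pinned by a1-initial words (a1 innermost).
Composite bracket: [[[[a3, a4], a1], a2], a5]
Expanding via [a, b] = ab - ba: 16 signed words (2^4 = 16).
Only words starting with a1 matter:
  a1a3a4a2a5 appears with sign -1, giving the term -[[[[a1, a3], a4], a2], a5]
  a1a4a3a2a5 appears with sign +1, giving the term +[[[[a1, a4], a3], a2], a5]


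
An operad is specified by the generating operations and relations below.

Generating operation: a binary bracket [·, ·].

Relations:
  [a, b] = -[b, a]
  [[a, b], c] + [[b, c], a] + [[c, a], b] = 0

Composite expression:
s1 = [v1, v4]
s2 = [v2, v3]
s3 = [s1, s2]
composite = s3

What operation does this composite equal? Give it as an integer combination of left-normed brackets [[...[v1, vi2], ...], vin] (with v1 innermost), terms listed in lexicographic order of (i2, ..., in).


[[[v1, v4], v2], v3] - [[[v1, v4], v3], v2]

In the tensor algebra, words opening v1 carry the v1-anchored form.
Composite bracket: [[v1, v4], [v2, v3]]
Each bracket splits as ab - ba, giving 8 signed words (2^3 = 8).
Words beginning with v1 determine it all:
  the word v1v4v2v3 carries sign +1 and contributes +[[[v1, v4], v2], v3]
  the word v1v4v3v2 carries sign -1 and contributes -[[[v1, v4], v3], v2]


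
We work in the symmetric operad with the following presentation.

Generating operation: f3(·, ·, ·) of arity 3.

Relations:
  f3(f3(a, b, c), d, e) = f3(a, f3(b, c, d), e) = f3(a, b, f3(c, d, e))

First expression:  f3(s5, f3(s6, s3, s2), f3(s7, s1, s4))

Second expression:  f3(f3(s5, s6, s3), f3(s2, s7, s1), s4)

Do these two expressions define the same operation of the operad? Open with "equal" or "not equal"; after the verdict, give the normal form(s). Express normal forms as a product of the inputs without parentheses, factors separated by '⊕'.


equal; both compose to s5 ⊕ s6 ⊕ s3 ⊕ s2 ⊕ s7 ⊕ s1 ⊕ s4

The first composite normalizes to s5 ⊕ s6 ⊕ s3 ⊕ s2 ⊕ s7 ⊕ s1 ⊕ s4
The second composite normalizes to s5 ⊕ s6 ⊕ s3 ⊕ s2 ⊕ s7 ⊕ s1 ⊕ s4
Same normal form: equal.


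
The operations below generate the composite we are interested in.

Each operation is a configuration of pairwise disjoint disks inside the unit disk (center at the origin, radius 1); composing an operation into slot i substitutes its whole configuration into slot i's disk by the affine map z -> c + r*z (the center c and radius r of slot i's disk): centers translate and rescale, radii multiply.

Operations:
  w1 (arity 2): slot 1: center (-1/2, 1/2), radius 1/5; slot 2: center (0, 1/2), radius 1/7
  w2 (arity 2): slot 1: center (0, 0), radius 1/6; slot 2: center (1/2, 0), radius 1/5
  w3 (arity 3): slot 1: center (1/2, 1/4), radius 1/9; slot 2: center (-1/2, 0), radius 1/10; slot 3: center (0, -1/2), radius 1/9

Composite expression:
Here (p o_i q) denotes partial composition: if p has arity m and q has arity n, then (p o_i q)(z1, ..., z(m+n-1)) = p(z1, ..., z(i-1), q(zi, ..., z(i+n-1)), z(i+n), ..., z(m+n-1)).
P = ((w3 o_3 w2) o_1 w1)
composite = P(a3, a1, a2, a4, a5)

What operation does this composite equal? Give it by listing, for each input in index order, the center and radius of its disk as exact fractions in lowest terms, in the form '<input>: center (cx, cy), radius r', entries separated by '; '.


a1: center (1/2, 11/36), radius 1/63; a2: center (-1/2, 0), radius 1/10; a3: center (4/9, 11/36), radius 1/45; a4: center (0, -1/2), radius 1/54; a5: center (1/18, -1/2), radius 1/45

Only the slot chain above each a matters under w3; compose those maps.
tracing a3 down its 2-map path: center (4/9, 11/36), radius 1/45
tracing a1 down its 2-map path: center (1/2, 11/36), radius 1/63
tracing a2 down its 1-map path: center (-1/2, 0), radius 1/10
tracing a4 down its 2-map path: center (0, -1/2), radius 1/54
tracing a5 down its 2-map path: center (1/18, -1/2), radius 1/45


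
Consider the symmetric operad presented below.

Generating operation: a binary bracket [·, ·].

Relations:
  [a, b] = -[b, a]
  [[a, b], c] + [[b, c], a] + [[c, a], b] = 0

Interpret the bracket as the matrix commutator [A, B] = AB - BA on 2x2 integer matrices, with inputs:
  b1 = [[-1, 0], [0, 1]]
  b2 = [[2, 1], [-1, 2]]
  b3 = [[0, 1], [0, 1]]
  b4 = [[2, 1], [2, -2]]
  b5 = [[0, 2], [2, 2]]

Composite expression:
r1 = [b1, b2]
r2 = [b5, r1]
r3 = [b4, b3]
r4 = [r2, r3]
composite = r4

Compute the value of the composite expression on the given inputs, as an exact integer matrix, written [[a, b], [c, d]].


[[12, 16], [16, -12]]

[b1, b2] = [[0, -2], [-2, 0]]
[b5, [b1, b2]] = [[0, 4], [-4, 0]]
[b4, b3] = [[-2, 5], [-2, 2]]
[[b5, [b1, b2]], [b4, b3]] = [[12, 16], [16, -12]]


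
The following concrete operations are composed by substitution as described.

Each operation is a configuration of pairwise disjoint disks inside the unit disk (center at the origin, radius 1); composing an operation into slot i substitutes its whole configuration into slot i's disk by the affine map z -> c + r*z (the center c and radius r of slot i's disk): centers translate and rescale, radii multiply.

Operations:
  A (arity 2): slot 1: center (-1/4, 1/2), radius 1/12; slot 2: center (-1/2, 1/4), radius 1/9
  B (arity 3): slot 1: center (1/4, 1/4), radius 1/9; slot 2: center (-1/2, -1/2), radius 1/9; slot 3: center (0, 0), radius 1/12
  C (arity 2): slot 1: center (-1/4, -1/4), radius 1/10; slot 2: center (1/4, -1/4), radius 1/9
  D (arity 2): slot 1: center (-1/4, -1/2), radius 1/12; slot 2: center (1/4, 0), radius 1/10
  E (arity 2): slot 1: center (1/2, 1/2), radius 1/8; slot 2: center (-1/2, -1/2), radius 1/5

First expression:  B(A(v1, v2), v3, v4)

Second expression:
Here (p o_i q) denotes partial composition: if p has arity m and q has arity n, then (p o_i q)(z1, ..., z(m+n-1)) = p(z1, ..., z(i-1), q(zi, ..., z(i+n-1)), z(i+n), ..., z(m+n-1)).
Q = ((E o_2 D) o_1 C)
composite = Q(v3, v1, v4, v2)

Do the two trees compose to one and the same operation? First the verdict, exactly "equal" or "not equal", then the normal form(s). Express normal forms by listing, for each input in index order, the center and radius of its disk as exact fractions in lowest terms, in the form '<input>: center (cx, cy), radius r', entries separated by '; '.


Reducing the first expression gives v1: center (2/9, 11/36), radius 1/108; v2: center (7/36, 5/18), radius 1/81; v3: center (-1/2, -1/2), radius 1/9; v4: center (0, 0), radius 1/12
Reducing the second expression gives v1: center (17/32, 15/32), radius 1/72; v2: center (-9/20, -1/2), radius 1/50; v3: center (15/32, 15/32), radius 1/80; v4: center (-11/20, -3/5), radius 1/60
They disagree, so not equal.

not equal: they reduce to v1: center (2/9, 11/36), radius 1/108; v2: center (7/36, 5/18), radius 1/81; v3: center (-1/2, -1/2), radius 1/9; v4: center (0, 0), radius 1/12 and v1: center (17/32, 15/32), radius 1/72; v2: center (-9/20, -1/2), radius 1/50; v3: center (15/32, 15/32), radius 1/80; v4: center (-11/20, -3/5), radius 1/60


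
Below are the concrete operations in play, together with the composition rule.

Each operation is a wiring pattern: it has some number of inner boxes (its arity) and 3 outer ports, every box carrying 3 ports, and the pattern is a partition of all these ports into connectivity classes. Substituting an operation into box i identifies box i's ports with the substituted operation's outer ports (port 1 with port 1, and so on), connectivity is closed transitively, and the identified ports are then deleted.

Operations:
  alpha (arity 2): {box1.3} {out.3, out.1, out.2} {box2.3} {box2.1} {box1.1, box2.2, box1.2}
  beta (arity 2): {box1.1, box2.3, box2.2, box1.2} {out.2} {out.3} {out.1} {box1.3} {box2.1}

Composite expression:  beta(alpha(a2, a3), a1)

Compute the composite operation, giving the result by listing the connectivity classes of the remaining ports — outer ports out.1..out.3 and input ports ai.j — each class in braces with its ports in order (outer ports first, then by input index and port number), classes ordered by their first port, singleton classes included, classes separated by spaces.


{out.1} {out.2} {out.3} {a1.1} {a1.2, a1.3} {a2.1, a2.2, a3.2} {a2.3} {a3.1} {a3.3}
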